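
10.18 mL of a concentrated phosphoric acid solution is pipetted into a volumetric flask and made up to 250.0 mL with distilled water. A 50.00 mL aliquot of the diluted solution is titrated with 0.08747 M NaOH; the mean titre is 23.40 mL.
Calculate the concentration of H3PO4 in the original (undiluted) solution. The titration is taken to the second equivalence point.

0.5027 M

H3PO4 + 2 NaOH → Na2HPO4 + 2 H2O
n(NaOH) = 0.02340 × 0.08747 = 2.047 × 10^-3 mol
From the 1:2 ratio, n(H3PO4) in the aliquot = 1/2 × 2.047 × 10^-3 = 1.023 × 10^-3 mol
[H3PO4]_dilute = 1.023 × 10^-3 / 0.05000 = 0.02047 mol/L
Dilution factor = 250.0 / 10.18 = 24.56
[H3PO4]_stock = 0.02047 × 24.56 = 0.5027 mol/L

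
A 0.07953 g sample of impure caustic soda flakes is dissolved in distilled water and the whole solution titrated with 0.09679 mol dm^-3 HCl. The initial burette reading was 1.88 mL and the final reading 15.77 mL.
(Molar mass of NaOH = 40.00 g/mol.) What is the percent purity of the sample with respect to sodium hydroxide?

67.62 %

NaOH + HCl → NaCl + H2O
n(HCl) = 0.01389 L × 0.09679 mol/L = 1.344 × 10^-3 mol
n(NaOH) = 1.344 × 10^-3 mol (1:1 ratio)
mass of NaOH = 1.344 × 10^-3 × 40.00 g/mol = 0.05378 g
% NaOH = 0.05378 / 0.07953 × 100 = 67.62 %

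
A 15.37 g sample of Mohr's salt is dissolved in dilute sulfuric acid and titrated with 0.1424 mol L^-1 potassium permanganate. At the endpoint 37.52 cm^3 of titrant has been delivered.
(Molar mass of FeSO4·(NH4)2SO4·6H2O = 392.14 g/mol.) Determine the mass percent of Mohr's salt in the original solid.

68.16 %

MnO4^- + 5 Fe^2+ + 8 H^+ → Mn^2+ + 5 Fe^3+ + 4 H2O
n(KMnO4) = 0.03752 L × 0.1424 mol/L = 5.343 × 10^-3 mol
From the 5:1 ratio, n(FeSO4·(NH4)2SO4·6H2O) = 5/1 × 5.343 × 10^-3 = 0.02671 mol
mass of FeSO4·(NH4)2SO4·6H2O = 0.02671 × 392.14 g/mol = 10.48 g
% FeSO4·(NH4)2SO4·6H2O = 10.48 / 15.37 × 100 = 68.16 %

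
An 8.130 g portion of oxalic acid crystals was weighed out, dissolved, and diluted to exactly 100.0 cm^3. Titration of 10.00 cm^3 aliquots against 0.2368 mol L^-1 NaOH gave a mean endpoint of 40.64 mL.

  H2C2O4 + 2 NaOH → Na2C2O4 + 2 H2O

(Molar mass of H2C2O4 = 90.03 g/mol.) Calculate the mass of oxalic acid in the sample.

n(NaOH) per titration = 0.04064 × 0.2368 = 9.624 × 10^-3 mol
From the 1:2 ratio, n(H2C2O4) in each aliquot = 1/2 × 9.624 × 10^-3 = 4.812 × 10^-3 mol
n(H2C2O4) in the whole flask = 4.812 × 10^-3 × 100.0/10.00 = 0.04812 mol
mass of H2C2O4 = 0.04812 × 90.03 = 4.332 g

4.332 g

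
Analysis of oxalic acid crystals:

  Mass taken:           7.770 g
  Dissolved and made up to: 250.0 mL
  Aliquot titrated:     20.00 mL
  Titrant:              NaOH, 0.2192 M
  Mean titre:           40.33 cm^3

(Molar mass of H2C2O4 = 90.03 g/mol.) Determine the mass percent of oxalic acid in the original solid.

H2C2O4 + 2 NaOH → Na2C2O4 + 2 H2O
n(NaOH) per titration = 0.04033 × 0.2192 = 8.840 × 10^-3 mol
From the 1:2 ratio, n(H2C2O4) in each aliquot = 1/2 × 8.840 × 10^-3 = 4.420 × 10^-3 mol
n(H2C2O4) in the whole flask = 4.420 × 10^-3 × 250.0/20.00 = 0.05525 mol
mass of H2C2O4 = 0.05525 × 90.03 = 4.974 g
% H2C2O4 = 4.974 / 7.770 × 100 = 64.02 %

64.02 %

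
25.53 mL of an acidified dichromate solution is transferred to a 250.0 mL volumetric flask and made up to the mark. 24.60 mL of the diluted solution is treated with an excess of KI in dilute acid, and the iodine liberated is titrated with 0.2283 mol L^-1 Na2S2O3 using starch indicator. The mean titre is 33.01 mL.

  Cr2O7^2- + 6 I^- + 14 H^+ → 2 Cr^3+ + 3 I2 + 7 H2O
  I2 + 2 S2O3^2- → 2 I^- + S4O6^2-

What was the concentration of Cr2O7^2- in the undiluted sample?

n(S2O3^2-) = 0.03301 × 0.2283 = 7.536 × 10^-3 mol
n(I2) = n(S2O3^2-)/2 = 3.768 × 10^-3 mol
From the 1:3 ratio, n(Cr2O7^2-) in the aliquot = 1/3 × 3.768 × 10^-3 = 1.256 × 10^-3 mol
[Cr2O7^2-]_dilute = 1.256 × 10^-3 / 0.02460 = 0.05106 mol/L
[Cr2O7^2-]_original = 0.05106 × 250.0/25.53 = 0.5000 mol/L

0.5000 mol/L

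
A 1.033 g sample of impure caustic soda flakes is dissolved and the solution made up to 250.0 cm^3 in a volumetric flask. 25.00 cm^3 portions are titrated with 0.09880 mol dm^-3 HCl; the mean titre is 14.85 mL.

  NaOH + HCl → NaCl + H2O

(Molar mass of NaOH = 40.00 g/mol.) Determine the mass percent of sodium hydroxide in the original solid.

56.81 %

n(HCl) per titration = 0.01485 × 0.09880 = 1.467 × 10^-3 mol
n(NaOH) in each aliquot = 1.467 × 10^-3 mol (1:1 ratio)
n(NaOH) in the whole flask = 1.467 × 10^-3 × 250.0/25.00 = 0.01467 mol
mass of NaOH = 0.01467 × 40.00 = 0.5869 g
% NaOH = 0.5869 / 1.033 × 100 = 56.81 %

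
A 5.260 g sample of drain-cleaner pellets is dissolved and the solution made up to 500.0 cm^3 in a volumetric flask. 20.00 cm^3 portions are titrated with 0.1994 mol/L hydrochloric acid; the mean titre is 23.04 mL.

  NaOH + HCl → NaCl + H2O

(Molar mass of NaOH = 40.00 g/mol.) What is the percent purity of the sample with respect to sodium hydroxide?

87.34 %

n(HCl) per titration = 0.02304 × 0.1994 = 4.594 × 10^-3 mol
n(NaOH) in each aliquot = 4.594 × 10^-3 mol (1:1 ratio)
n(NaOH) in the whole flask = 4.594 × 10^-3 × 500.0/20.00 = 0.1149 mol
mass of NaOH = 0.1149 × 40.00 = 4.594 g
% NaOH = 4.594 / 5.260 × 100 = 87.34 %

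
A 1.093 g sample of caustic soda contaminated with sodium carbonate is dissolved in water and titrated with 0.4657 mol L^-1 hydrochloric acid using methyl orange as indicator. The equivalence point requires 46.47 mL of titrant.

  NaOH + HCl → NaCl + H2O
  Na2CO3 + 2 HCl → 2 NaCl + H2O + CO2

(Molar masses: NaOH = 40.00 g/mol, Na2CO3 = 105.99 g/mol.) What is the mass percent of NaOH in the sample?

15.17 %

n(HCl) = 0.04647 × 0.4657 = 0.02164 mol
Let x = n(NaOH), y = n(Na2CO3).
Titrant: 1x + 2y = 0.02164;  mass: 40.00x + 105.99y = 1.093
Solving, x = 4.145 × 10^-3 mol, y = 8.748 × 10^-3 mol
mass of NaOH = 4.145 × 10^-3 × 40.00 = 0.1658 g
% NaOH = 0.1658 / 1.093 × 100 = 15.17 %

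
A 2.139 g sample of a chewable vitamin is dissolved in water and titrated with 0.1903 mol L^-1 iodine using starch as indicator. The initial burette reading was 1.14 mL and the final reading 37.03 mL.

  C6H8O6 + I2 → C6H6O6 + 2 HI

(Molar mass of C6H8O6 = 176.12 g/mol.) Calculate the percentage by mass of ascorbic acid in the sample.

n(I2) = 0.03589 L × 0.1903 mol/L = 6.830 × 10^-3 mol
n(C6H8O6) = 6.830 × 10^-3 mol (1:1 ratio)
mass of C6H8O6 = 6.830 × 10^-3 × 176.12 g/mol = 1.203 g
% C6H8O6 = 1.203 / 2.139 × 100 = 56.24 %

56.24 %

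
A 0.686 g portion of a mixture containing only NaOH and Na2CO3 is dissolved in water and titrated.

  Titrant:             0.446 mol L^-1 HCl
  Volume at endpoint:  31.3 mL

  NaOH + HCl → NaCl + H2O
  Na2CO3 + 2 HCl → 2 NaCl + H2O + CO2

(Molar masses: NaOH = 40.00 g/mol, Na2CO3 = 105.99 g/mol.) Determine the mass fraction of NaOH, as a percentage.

n(HCl) = 0.0313 × 0.446 = 0.0140 mol
Let x = n(NaOH), y = n(Na2CO3).
Titrant: 1x + 2y = 0.0140;  mass: 40.00x + 105.99y = 0.686
Solving, x = 4.14 × 10^-3 mol, y = 4.91 × 10^-3 mol
mass of NaOH = 4.14 × 10^-3 × 40.00 = 0.166 g
% NaOH = 0.166 / 0.686 × 100 = 24.1 %

24.1 %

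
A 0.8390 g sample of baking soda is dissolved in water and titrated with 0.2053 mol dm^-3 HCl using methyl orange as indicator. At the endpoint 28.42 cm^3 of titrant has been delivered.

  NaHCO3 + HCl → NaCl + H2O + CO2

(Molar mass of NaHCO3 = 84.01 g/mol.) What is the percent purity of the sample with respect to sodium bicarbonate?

n(HCl) = 0.02842 L × 0.2053 mol/L = 5.835 × 10^-3 mol
n(NaHCO3) = 5.835 × 10^-3 mol (1:1 ratio)
mass of NaHCO3 = 5.835 × 10^-3 × 84.01 g/mol = 0.4902 g
% NaHCO3 = 0.4902 / 0.8390 × 100 = 58.42 %

58.42 %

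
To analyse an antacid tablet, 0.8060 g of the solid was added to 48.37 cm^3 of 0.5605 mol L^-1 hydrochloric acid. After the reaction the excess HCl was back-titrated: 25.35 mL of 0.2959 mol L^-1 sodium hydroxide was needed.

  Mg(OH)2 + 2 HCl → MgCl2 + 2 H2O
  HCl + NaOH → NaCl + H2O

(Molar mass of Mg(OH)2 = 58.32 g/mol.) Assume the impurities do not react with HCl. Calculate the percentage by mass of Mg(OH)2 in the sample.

n(HCl) added = 0.04837 × 0.5605 = 0.02711 mol
n(NaOH) used in back-titration = 0.02535 × 0.2959 = 7.501 × 10^-3 mol
n(HCl) left over = 7.501 × 10^-3 mol (1:1 ratio)
n(HCl) consumed by analyte = 0.02711 − 7.501 × 10^-3 = 0.01961 mol
From the 1:2 ratio, n(Mg(OH)2) = 1/2 × 0.01961 = 9.805 × 10^-3 mol
mass of Mg(OH)2 = 9.805 × 10^-3 × 58.32 = 0.5718 g
% Mg(OH)2 = 0.5718 / 0.8060 × 100 = 70.95 %

70.95 %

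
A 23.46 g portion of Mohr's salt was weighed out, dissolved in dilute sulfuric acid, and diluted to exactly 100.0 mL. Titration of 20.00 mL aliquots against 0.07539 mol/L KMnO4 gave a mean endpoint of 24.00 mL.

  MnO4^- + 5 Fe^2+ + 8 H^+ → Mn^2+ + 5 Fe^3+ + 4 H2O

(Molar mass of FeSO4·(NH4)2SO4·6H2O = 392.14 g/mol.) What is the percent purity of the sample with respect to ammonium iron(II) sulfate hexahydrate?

n(KMnO4) per titration = 0.02400 × 0.07539 = 1.809 × 10^-3 mol
From the 5:1 ratio, n(FeSO4·(NH4)2SO4·6H2O) in each aliquot = 5/1 × 1.809 × 10^-3 = 9.047 × 10^-3 mol
n(FeSO4·(NH4)2SO4·6H2O) in the whole flask = 9.047 × 10^-3 × 100.0/20.00 = 0.04523 mol
mass of FeSO4·(NH4)2SO4·6H2O = 0.04523 × 392.14 = 17.74 g
% FeSO4·(NH4)2SO4·6H2O = 17.74 / 23.46 × 100 = 75.61 %

75.61 %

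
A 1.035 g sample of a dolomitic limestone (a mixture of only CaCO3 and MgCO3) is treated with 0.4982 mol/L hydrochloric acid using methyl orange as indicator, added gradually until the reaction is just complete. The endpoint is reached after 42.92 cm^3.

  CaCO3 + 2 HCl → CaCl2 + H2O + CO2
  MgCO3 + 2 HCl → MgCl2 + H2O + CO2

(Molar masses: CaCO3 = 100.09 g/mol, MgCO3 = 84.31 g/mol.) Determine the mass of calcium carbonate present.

n(HCl) = 0.04292 × 0.4982 = 0.02138 mol
Let x = n(CaCO3), y = n(MgCO3).
Titrant: 2x + 2y = 0.02138;  mass: 100.09x + 84.31y = 1.035
Solving, x = 8.467 × 10^-3 mol, y = 2.224 × 10^-3 mol
mass of CaCO3 = 8.467 × 10^-3 × 100.09 = 0.8475 g

0.8475 g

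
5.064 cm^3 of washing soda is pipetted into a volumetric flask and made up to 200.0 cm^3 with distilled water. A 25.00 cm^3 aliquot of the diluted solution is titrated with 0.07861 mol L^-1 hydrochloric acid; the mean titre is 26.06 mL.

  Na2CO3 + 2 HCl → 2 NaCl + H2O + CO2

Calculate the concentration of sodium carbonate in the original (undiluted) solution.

n(HCl) = 0.02606 × 0.07861 = 2.049 × 10^-3 mol
From the 1:2 ratio, n(Na2CO3) in the aliquot = 1/2 × 2.049 × 10^-3 = 1.024 × 10^-3 mol
[Na2CO3]_dilute = 1.024 × 10^-3 / 0.02500 = 0.04097 mol/L
Dilution factor = 200.0 / 5.064 = 39.49
[Na2CO3]_stock = 0.04097 × 39.49 = 1.618 mol/L

1.618 mol/L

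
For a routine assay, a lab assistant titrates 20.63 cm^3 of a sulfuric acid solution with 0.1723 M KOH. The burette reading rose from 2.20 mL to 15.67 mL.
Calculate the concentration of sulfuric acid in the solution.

0.05625 M

H2SO4 + 2 KOH → K2SO4 + 2 H2O
n(KOH) = 0.01347 L × 0.1723 mol/L = 2.321 × 10^-3 mol
From the 1:2 mole ratio, n(H2SO4) = 1/2 × 2.321 × 10^-3 = 1.160 × 10^-3 mol
[H2SO4] = 1.160 × 10^-3 mol / 0.02063 L = 0.05625 mol/L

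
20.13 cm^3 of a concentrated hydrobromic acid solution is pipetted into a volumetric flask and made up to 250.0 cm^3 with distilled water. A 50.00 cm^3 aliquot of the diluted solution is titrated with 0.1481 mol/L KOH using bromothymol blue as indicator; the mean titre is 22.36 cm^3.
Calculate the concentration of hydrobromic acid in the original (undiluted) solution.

0.8225 mol/L

HBr + KOH → KBr + H2O
n(KOH) = 0.02236 × 0.1481 = 3.312 × 10^-3 mol
n(HBr) in the aliquot = 3.312 × 10^-3 mol (1:1 ratio)
[HBr]_dilute = 3.312 × 10^-3 / 0.05000 = 0.06623 mol/L
Dilution factor = 250.0 / 20.13 = 12.42
[HBr]_stock = 0.06623 × 12.42 = 0.8225 mol/L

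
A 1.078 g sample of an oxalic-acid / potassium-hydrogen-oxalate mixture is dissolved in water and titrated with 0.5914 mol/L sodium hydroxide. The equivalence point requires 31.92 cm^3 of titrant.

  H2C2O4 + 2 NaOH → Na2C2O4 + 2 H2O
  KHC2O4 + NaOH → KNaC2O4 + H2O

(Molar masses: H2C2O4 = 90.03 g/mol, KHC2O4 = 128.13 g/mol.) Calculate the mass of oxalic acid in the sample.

0.7262 g

n(NaOH) = 0.03192 × 0.5914 = 0.01888 mol
Let x = n(H2C2O4), y = n(KHC2O4).
Titrant: 2x + 1y = 0.01888;  mass: 90.03x + 128.13y = 1.078
Solving, x = 8.066 × 10^-3 mol, y = 2.746 × 10^-3 mol
mass of H2C2O4 = 8.066 × 10^-3 × 90.03 = 0.7262 g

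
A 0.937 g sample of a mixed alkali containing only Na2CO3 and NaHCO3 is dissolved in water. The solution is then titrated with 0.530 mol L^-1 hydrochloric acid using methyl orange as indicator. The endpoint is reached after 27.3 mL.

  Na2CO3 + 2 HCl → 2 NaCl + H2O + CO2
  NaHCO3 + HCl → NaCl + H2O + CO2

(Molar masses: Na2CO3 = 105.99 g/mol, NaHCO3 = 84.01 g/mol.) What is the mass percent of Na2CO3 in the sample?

n(HCl) = 0.0273 × 0.530 = 0.0145 mol
Let x = n(Na2CO3), y = n(NaHCO3).
Titrant: 2x + 1y = 0.0145;  mass: 105.99x + 84.01y = 0.937
Solving, x = 4.49 × 10^-3 mol, y = 5.49 × 10^-3 mol
mass of Na2CO3 = 4.49 × 10^-3 × 105.99 = 0.476 g
% Na2CO3 = 0.476 / 0.937 × 100 = 50.8 %

50.8 %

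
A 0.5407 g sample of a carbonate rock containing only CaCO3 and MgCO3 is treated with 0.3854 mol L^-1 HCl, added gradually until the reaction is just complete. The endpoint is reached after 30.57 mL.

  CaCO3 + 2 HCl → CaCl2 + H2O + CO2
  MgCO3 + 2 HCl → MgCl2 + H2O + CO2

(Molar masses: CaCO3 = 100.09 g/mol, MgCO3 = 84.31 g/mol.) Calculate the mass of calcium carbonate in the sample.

0.2794 g

n(HCl) = 0.03057 × 0.3854 = 0.01178 mol
Let x = n(CaCO3), y = n(MgCO3).
Titrant: 2x + 2y = 0.01178;  mass: 100.09x + 84.31y = 0.5407
Solving, x = 2.791 × 10^-3 mol, y = 3.100 × 10^-3 mol
mass of CaCO3 = 2.791 × 10^-3 × 100.09 = 0.2794 g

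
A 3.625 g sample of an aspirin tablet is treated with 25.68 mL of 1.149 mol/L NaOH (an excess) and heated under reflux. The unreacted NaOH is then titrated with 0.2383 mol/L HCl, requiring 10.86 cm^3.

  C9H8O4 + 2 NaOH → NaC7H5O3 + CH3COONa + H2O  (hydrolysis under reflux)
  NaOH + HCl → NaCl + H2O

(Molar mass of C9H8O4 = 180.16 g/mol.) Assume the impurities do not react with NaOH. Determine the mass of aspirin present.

n(NaOH) added = 0.02568 × 1.149 = 0.02951 mol
n(HCl) used in back-titration = 0.01086 × 0.2383 = 2.588 × 10^-3 mol
n(NaOH) left over = 2.588 × 10^-3 mol (1:1 ratio)
n(NaOH) consumed by analyte = 0.02951 − 2.588 × 10^-3 = 0.02692 mol
From the 1:2 ratio, n(C9H8O4) = 1/2 × 0.02692 = 0.01346 mol
mass of C9H8O4 = 0.01346 × 180.16 = 2.425 g

2.425 g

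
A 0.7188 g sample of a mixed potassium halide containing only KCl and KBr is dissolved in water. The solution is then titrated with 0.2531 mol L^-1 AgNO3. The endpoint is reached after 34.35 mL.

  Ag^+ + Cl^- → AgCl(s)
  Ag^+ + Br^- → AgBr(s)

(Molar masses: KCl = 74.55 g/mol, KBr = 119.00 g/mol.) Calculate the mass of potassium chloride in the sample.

n(AgNO3) = 0.03435 × 0.2531 = 8.694 × 10^-3 mol
Let x = n(KCl), y = n(KBr).
Titrant: 1x + 1y = 8.694 × 10^-3;  mass: 74.55x + 119.00y = 0.7188
Solving, x = 7.104 × 10^-3 mol, y = 1.590 × 10^-3 mol
mass of KCl = 7.104 × 10^-3 × 74.55 = 0.5296 g

0.5296 g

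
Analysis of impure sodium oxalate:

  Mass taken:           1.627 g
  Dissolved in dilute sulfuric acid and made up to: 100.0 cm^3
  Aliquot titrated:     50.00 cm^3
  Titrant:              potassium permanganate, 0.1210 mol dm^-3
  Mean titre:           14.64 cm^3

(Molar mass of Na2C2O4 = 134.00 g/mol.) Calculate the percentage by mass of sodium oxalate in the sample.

2 MnO4^- + 5 C2O4^2- + 16 H^+ → 2 Mn^2+ + 10 CO2 + 8 H2O
n(KMnO4) per titration = 0.01464 × 0.1210 = 1.771 × 10^-3 mol
From the 5:2 ratio, n(Na2C2O4) in each aliquot = 5/2 × 1.771 × 10^-3 = 4.429 × 10^-3 mol
n(Na2C2O4) in the whole flask = 4.429 × 10^-3 × 100.0/50.00 = 8.857 × 10^-3 mol
mass of Na2C2O4 = 8.857 × 10^-3 × 134.00 = 1.187 g
% Na2C2O4 = 1.187 / 1.627 × 100 = 72.95 %

72.95 %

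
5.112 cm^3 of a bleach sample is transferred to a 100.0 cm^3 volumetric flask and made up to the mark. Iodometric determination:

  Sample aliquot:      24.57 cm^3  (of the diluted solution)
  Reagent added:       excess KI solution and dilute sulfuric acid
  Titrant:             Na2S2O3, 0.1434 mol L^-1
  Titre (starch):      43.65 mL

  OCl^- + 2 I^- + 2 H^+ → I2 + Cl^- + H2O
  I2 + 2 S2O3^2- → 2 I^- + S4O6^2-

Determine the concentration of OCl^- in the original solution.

2.492 mol/L

n(S2O3^2-) = 0.04365 × 0.1434 = 6.259 × 10^-3 mol
n(I2) = n(S2O3^2-)/2 = 3.130 × 10^-3 mol
n(OCl^-) in the aliquot = 3.130 × 10^-3 mol (1:1 ratio)
[OCl^-]_dilute = 3.130 × 10^-3 / 0.02457 = 0.1274 mol/L
[OCl^-]_original = 0.1274 × 100.0/5.112 = 2.492 mol/L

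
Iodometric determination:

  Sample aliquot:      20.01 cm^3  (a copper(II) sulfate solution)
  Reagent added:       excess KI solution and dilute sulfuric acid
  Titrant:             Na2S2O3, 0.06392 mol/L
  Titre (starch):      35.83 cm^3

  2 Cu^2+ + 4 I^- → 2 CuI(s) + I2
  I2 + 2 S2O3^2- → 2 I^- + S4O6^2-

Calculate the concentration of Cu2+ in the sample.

n(S2O3^2-) = 0.03583 × 0.06392 = 2.290 × 10^-3 mol
n(I2) = n(S2O3^2-)/2 = 1.145 × 10^-3 mol
From the 2:1 ratio, n(Cu2+) in the aliquot = 2/1 × 1.145 × 10^-3 = 2.290 × 10^-3 mol
[Cu2+] = 2.290 × 10^-3 / 0.02001 = 0.1145 mol/L

0.1145 mol/L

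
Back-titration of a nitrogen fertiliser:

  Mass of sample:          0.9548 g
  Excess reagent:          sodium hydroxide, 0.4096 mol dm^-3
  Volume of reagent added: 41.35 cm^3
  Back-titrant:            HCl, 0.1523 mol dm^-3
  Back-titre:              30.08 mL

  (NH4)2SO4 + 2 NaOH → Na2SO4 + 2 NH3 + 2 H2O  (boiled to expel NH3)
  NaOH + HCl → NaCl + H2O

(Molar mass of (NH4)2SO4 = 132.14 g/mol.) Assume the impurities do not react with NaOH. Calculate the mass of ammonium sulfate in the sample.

0.8163 g

n(NaOH) added = 0.04135 × 0.4096 = 0.01694 mol
n(HCl) used in back-titration = 0.03008 × 0.1523 = 4.581 × 10^-3 mol
n(NaOH) left over = 4.581 × 10^-3 mol (1:1 ratio)
n(NaOH) consumed by analyte = 0.01694 − 4.581 × 10^-3 = 0.01236 mol
From the 1:2 ratio, n((NH4)2SO4) = 1/2 × 0.01236 = 6.178 × 10^-3 mol
mass of (NH4)2SO4 = 6.178 × 10^-3 × 132.14 = 0.8163 g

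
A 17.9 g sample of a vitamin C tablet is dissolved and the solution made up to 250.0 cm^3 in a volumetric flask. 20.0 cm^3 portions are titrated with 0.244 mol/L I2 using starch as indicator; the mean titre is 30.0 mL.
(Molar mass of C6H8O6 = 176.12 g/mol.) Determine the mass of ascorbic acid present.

16.1 g

C6H8O6 + I2 → C6H6O6 + 2 HI
n(I2) per titration = 0.0300 × 0.244 = 7.32 × 10^-3 mol
n(C6H8O6) in each aliquot = 7.32 × 10^-3 mol (1:1 ratio)
n(C6H8O6) in the whole flask = 7.32 × 10^-3 × 250.0/20.0 = 0.0915 mol
mass of C6H8O6 = 0.0915 × 176.12 = 16.1 g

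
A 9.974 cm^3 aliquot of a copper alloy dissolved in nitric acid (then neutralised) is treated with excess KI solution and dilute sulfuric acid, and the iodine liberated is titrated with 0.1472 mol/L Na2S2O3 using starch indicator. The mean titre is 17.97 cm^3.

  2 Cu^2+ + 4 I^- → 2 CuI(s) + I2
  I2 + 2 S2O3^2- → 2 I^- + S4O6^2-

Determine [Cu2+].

n(S2O3^2-) = 0.01797 × 0.1472 = 2.645 × 10^-3 mol
n(I2) = n(S2O3^2-)/2 = 1.323 × 10^-3 mol
From the 2:1 ratio, n(Cu2+) in the aliquot = 2/1 × 1.323 × 10^-3 = 2.645 × 10^-3 mol
[Cu2+] = 2.645 × 10^-3 / 0.009974 = 0.2652 mol/L

0.2652 mol/L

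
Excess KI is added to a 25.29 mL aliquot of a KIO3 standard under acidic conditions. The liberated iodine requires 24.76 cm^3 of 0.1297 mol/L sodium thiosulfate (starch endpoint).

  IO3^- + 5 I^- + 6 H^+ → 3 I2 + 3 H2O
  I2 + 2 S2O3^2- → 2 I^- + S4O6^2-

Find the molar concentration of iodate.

n(S2O3^2-) = 0.02476 × 0.1297 = 3.211 × 10^-3 mol
n(I2) = n(S2O3^2-)/2 = 1.606 × 10^-3 mol
From the 1:3 ratio, n(IO3^-) in the aliquot = 1/3 × 1.606 × 10^-3 = 5.352 × 10^-4 mol
[IO3^-] = 5.352 × 10^-4 / 0.02529 = 0.02116 mol/L

0.02116 mol/L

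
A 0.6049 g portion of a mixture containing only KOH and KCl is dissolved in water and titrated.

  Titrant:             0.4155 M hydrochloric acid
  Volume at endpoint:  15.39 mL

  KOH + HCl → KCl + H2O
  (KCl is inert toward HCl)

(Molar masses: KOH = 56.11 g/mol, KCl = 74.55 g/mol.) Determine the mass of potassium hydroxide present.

0.3588 g

n(HCl) = 0.01539 × 0.4155 = 6.395 × 10^-3 mol
Let x = n(KOH), y = n(KCl).
Titrant: 1x = 6.395 × 10^-3;  mass: 56.11x + 74.55y = 0.6049
Solving, x = 6.395 × 10^-3 mol, y = 3.301 × 10^-3 mol
mass of KOH = 6.395 × 10^-3 × 56.11 = 0.3588 g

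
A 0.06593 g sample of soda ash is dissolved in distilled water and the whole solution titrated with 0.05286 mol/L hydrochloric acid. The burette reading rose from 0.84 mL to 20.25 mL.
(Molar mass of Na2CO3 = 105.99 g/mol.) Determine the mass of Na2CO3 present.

0.05437 g

Na2CO3 + 2 HCl → 2 NaCl + H2O + CO2
n(HCl) = 0.01941 L × 0.05286 mol/L = 1.026 × 10^-3 mol
From the 1:2 ratio, n(Na2CO3) = 1/2 × 1.026 × 10^-3 = 5.130 × 10^-4 mol
mass of Na2CO3 = 5.130 × 10^-4 × 105.99 g/mol = 0.05437 g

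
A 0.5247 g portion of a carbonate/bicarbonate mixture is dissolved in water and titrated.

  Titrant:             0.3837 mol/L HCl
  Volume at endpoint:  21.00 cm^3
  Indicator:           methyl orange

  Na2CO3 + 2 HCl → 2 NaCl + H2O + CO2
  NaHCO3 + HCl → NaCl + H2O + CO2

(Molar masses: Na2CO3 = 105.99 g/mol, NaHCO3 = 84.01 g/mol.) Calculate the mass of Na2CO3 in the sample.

n(HCl) = 0.02100 × 0.3837 = 8.058 × 10^-3 mol
Let x = n(Na2CO3), y = n(NaHCO3).
Titrant: 2x + 1y = 8.058 × 10^-3;  mass: 105.99x + 84.01y = 0.5247
Solving, x = 2.454 × 10^-3 mol, y = 3.150 × 10^-3 mol
mass of Na2CO3 = 2.454 × 10^-3 × 105.99 = 0.2601 g

0.2601 g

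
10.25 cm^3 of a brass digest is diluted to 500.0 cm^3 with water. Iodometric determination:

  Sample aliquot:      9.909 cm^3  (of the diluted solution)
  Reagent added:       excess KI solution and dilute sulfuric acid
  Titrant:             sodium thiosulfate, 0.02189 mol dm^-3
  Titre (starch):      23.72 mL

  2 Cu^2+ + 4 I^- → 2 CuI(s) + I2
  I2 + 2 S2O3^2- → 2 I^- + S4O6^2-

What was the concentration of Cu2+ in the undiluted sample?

2.556 mol/L

n(S2O3^2-) = 0.02372 × 0.02189 = 5.192 × 10^-4 mol
n(I2) = n(S2O3^2-)/2 = 2.596 × 10^-4 mol
From the 2:1 ratio, n(Cu2+) in the aliquot = 2/1 × 2.596 × 10^-4 = 5.192 × 10^-4 mol
[Cu2+]_dilute = 5.192 × 10^-4 / 0.009909 = 0.05240 mol/L
[Cu2+]_original = 0.05240 × 500.0/10.25 = 2.556 mol/L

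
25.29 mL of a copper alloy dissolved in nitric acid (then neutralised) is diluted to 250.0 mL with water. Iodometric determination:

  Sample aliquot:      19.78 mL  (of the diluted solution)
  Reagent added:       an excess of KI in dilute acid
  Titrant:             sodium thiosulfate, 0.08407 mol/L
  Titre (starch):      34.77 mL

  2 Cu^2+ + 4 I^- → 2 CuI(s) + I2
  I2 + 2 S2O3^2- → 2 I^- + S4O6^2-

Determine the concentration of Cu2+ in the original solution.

1.461 mol/L

n(S2O3^2-) = 0.03477 × 0.08407 = 2.923 × 10^-3 mol
n(I2) = n(S2O3^2-)/2 = 1.462 × 10^-3 mol
From the 2:1 ratio, n(Cu2+) in the aliquot = 2/1 × 1.462 × 10^-3 = 2.923 × 10^-3 mol
[Cu2+]_dilute = 2.923 × 10^-3 / 0.01978 = 0.1478 mol/L
[Cu2+]_original = 0.1478 × 250.0/25.29 = 1.461 mol/L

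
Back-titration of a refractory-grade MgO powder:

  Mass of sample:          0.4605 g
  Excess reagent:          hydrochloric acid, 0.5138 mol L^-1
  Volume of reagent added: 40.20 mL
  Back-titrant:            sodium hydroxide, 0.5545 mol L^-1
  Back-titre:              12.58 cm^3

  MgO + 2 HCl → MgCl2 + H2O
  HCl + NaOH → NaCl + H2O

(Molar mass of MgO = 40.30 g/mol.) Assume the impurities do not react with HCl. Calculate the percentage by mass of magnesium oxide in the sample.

59.86 %

n(HCl) added = 0.04020 × 0.5138 = 0.02065 mol
n(NaOH) used in back-titration = 0.01258 × 0.5545 = 6.976 × 10^-3 mol
n(HCl) left over = 6.976 × 10^-3 mol (1:1 ratio)
n(HCl) consumed by analyte = 0.02065 − 6.976 × 10^-3 = 0.01368 mol
From the 1:2 ratio, n(MgO) = 1/2 × 0.01368 = 6.840 × 10^-3 mol
mass of MgO = 6.840 × 10^-3 × 40.30 = 0.2756 g
% MgO = 0.2756 / 0.4605 × 100 = 59.86 %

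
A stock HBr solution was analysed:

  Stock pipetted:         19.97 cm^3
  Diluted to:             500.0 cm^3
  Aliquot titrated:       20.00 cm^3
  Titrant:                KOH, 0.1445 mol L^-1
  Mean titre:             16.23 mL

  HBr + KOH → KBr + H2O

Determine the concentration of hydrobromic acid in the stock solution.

n(KOH) = 0.01623 × 0.1445 = 2.345 × 10^-3 mol
n(HBr) in the aliquot = 2.345 × 10^-3 mol (1:1 ratio)
[HBr]_dilute = 2.345 × 10^-3 / 0.02000 = 0.1173 mol/L
Dilution factor = 500.0 / 19.97 = 25.04
[HBr]_stock = 0.1173 × 25.04 = 2.936 mol/L

2.936 mol/L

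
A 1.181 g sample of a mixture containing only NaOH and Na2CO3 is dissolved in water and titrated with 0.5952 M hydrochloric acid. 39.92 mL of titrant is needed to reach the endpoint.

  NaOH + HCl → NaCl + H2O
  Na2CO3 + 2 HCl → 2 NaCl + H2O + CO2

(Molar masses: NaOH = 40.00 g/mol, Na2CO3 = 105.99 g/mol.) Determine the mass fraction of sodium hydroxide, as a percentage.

n(HCl) = 0.03992 × 0.5952 = 0.02376 mol
Let x = n(NaOH), y = n(Na2CO3).
Titrant: 1x + 2y = 0.02376;  mass: 40.00x + 105.99y = 1.181
Solving, x = 6.016 × 10^-3 mol, y = 8.872 × 10^-3 mol
mass of NaOH = 6.016 × 10^-3 × 40.00 = 0.2407 g
% NaOH = 0.2407 / 1.181 × 100 = 20.38 %

20.38 %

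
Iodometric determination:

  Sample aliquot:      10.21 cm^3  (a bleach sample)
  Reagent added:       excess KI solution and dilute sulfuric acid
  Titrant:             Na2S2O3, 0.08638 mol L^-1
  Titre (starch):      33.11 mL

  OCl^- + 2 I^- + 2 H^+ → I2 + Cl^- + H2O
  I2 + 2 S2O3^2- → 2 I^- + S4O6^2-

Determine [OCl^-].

0.1401 mol/L

n(S2O3^2-) = 0.03311 × 0.08638 = 2.860 × 10^-3 mol
n(I2) = n(S2O3^2-)/2 = 1.430 × 10^-3 mol
n(OCl^-) in the aliquot = 1.430 × 10^-3 mol (1:1 ratio)
[OCl^-] = 1.430 × 10^-3 / 0.01021 = 0.1401 mol/L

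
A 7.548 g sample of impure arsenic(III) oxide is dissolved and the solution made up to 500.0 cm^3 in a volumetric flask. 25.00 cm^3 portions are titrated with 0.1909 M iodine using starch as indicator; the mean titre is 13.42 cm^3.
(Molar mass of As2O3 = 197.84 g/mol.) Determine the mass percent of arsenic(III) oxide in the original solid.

67.15 %

As2O3 + 2 I2 + 2 H2O → As2O5 + 4 HI
n(I2) per titration = 0.01342 × 0.1909 = 2.562 × 10^-3 mol
From the 1:2 ratio, n(As2O3) in each aliquot = 1/2 × 2.562 × 10^-3 = 1.281 × 10^-3 mol
n(As2O3) in the whole flask = 1.281 × 10^-3 × 500.0/25.00 = 0.02562 mol
mass of As2O3 = 0.02562 × 197.84 = 5.068 g
% As2O3 = 5.068 / 7.548 × 100 = 67.15 %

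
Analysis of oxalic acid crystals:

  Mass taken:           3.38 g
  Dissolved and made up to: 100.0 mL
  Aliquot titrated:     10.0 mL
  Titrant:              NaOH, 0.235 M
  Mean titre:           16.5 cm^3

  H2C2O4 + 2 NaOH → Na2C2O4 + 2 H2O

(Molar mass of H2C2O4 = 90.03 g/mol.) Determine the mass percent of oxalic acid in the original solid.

n(NaOH) per titration = 0.0165 × 0.235 = 3.88 × 10^-3 mol
From the 1:2 ratio, n(H2C2O4) in each aliquot = 1/2 × 3.88 × 10^-3 = 1.94 × 10^-3 mol
n(H2C2O4) in the whole flask = 1.94 × 10^-3 × 100.0/10.0 = 0.0194 mol
mass of H2C2O4 = 0.0194 × 90.03 = 1.75 g
% H2C2O4 = 1.75 / 3.38 × 100 = 51.6 %

51.6 %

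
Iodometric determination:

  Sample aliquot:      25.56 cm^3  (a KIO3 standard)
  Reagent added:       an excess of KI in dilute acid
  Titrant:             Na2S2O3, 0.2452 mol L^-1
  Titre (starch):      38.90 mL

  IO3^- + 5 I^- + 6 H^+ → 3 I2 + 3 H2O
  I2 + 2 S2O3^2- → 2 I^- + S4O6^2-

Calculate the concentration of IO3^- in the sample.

0.06220 mol/L

n(S2O3^2-) = 0.03890 × 0.2452 = 9.538 × 10^-3 mol
n(I2) = n(S2O3^2-)/2 = 4.769 × 10^-3 mol
From the 1:3 ratio, n(IO3^-) in the aliquot = 1/3 × 4.769 × 10^-3 = 1.590 × 10^-3 mol
[IO3^-] = 1.590 × 10^-3 / 0.02556 = 0.06220 mol/L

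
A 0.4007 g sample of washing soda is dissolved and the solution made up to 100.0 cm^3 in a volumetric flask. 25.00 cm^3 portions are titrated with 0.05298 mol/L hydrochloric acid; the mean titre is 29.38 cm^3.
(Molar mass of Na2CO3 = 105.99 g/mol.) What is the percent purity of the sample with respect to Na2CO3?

82.35 %

Na2CO3 + 2 HCl → 2 NaCl + H2O + CO2
n(HCl) per titration = 0.02938 × 0.05298 = 1.557 × 10^-3 mol
From the 1:2 ratio, n(Na2CO3) in each aliquot = 1/2 × 1.557 × 10^-3 = 7.783 × 10^-4 mol
n(Na2CO3) in the whole flask = 7.783 × 10^-4 × 100.0/25.00 = 3.113 × 10^-3 mol
mass of Na2CO3 = 3.113 × 10^-3 × 105.99 = 0.3300 g
% Na2CO3 = 0.3300 / 0.4007 × 100 = 82.35 %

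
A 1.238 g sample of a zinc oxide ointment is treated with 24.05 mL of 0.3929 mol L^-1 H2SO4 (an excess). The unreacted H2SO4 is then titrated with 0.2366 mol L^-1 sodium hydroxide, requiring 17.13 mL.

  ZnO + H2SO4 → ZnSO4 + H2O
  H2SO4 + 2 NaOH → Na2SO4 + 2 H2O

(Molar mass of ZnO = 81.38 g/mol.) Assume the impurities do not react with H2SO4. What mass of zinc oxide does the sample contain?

0.6041 g

n(H2SO4) added = 0.02405 × 0.3929 = 9.449 × 10^-3 mol
n(NaOH) used in back-titration = 0.01713 × 0.2366 = 4.053 × 10^-3 mol
From the 1:2 ratio, n(H2SO4) left over = 1/2 × 4.053 × 10^-3 = 2.026 × 10^-3 mol
n(H2SO4) consumed by analyte = 9.449 × 10^-3 − 2.026 × 10^-3 = 7.423 × 10^-3 mol
n(ZnO) = 7.423 × 10^-3 mol (1:1 ratio)
mass of ZnO = 7.423 × 10^-3 × 81.38 = 0.6041 g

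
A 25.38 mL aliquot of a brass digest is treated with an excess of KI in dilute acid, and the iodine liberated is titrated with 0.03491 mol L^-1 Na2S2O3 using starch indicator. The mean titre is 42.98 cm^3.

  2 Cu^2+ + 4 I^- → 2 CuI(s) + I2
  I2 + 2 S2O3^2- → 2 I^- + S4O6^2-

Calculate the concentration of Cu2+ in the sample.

0.05912 mol/L

n(S2O3^2-) = 0.04298 × 0.03491 = 1.500 × 10^-3 mol
n(I2) = n(S2O3^2-)/2 = 7.502 × 10^-4 mol
From the 2:1 ratio, n(Cu2+) in the aliquot = 2/1 × 7.502 × 10^-4 = 1.500 × 10^-3 mol
[Cu2+] = 1.500 × 10^-3 / 0.02538 = 0.05912 mol/L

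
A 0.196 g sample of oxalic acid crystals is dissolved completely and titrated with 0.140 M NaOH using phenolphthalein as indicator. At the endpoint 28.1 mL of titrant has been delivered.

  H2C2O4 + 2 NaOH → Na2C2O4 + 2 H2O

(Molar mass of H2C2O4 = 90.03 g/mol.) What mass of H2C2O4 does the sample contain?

0.177 g

n(NaOH) = 0.0281 L × 0.140 mol/L = 3.93 × 10^-3 mol
From the 1:2 ratio, n(H2C2O4) = 1/2 × 3.93 × 10^-3 = 1.97 × 10^-3 mol
mass of H2C2O4 = 1.97 × 10^-3 × 90.03 g/mol = 0.177 g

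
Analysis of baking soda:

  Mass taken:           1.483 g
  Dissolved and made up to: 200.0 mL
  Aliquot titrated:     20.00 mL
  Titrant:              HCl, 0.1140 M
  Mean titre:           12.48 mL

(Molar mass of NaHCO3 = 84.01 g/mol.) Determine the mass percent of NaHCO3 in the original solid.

NaHCO3 + HCl → NaCl + H2O + CO2
n(HCl) per titration = 0.01248 × 0.1140 = 1.423 × 10^-3 mol
n(NaHCO3) in each aliquot = 1.423 × 10^-3 mol (1:1 ratio)
n(NaHCO3) in the whole flask = 1.423 × 10^-3 × 200.0/20.00 = 0.01423 mol
mass of NaHCO3 = 0.01423 × 84.01 = 1.195 g
% NaHCO3 = 1.195 / 1.483 × 100 = 80.60 %

80.60 %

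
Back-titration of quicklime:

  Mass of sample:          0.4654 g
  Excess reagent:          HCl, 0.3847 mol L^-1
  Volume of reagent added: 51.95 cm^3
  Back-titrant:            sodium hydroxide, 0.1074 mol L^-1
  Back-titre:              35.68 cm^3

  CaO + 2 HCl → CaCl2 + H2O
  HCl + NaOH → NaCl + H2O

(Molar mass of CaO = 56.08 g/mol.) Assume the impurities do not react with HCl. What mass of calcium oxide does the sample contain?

0.4529 g

n(HCl) added = 0.05195 × 0.3847 = 0.01999 mol
n(NaOH) used in back-titration = 0.03568 × 0.1074 = 3.832 × 10^-3 mol
n(HCl) left over = 3.832 × 10^-3 mol (1:1 ratio)
n(HCl) consumed by analyte = 0.01999 − 3.832 × 10^-3 = 0.01615 mol
From the 1:2 ratio, n(CaO) = 1/2 × 0.01615 = 8.077 × 10^-3 mol
mass of CaO = 8.077 × 10^-3 × 56.08 = 0.4529 g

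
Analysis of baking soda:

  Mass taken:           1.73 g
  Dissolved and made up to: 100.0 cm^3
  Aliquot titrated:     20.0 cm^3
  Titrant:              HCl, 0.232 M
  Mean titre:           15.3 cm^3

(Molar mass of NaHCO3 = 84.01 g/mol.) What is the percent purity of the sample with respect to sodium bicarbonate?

NaHCO3 + HCl → NaCl + H2O + CO2
n(HCl) per titration = 0.0153 × 0.232 = 3.55 × 10^-3 mol
n(NaHCO3) in each aliquot = 3.55 × 10^-3 mol (1:1 ratio)
n(NaHCO3) in the whole flask = 3.55 × 10^-3 × 100.0/20.0 = 0.0177 mol
mass of NaHCO3 = 0.0177 × 84.01 = 1.49 g
% NaHCO3 = 1.49 / 1.73 × 100 = 86.2 %

86.2 %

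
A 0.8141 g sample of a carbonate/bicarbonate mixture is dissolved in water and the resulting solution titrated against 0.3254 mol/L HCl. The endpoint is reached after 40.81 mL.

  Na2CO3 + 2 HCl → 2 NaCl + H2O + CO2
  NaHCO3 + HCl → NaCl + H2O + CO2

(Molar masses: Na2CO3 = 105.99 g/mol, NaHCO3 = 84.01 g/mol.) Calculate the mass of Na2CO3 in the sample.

n(HCl) = 0.04081 × 0.3254 = 0.01328 mol
Let x = n(Na2CO3), y = n(NaHCO3).
Titrant: 2x + 1y = 0.01328;  mass: 105.99x + 84.01y = 0.8141
Solving, x = 4.861 × 10^-3 mol, y = 3.558 × 10^-3 mol
mass of Na2CO3 = 4.861 × 10^-3 × 105.99 = 0.5152 g

0.5152 g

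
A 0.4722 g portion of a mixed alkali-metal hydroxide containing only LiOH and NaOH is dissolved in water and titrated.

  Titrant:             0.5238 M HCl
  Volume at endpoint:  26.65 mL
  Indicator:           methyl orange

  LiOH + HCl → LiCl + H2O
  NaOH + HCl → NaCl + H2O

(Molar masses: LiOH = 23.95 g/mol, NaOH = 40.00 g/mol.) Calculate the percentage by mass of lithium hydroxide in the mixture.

27.23 %

n(HCl) = 0.02665 × 0.5238 = 0.01396 mol
Let x = n(LiOH), y = n(NaOH).
Titrant: 1x + 1y = 0.01396;  mass: 23.95x + 40.00y = 0.4722
Solving, x = 5.369 × 10^-3 mol, y = 8.590 × 10^-3 mol
mass of LiOH = 5.369 × 10^-3 × 23.95 = 0.1286 g
% LiOH = 0.1286 / 0.4722 × 100 = 27.23 %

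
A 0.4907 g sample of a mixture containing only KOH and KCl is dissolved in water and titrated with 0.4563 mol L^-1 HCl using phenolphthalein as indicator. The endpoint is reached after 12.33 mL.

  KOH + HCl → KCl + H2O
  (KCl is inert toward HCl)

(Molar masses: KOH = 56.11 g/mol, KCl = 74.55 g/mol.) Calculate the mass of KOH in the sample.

n(HCl) = 0.01233 × 0.4563 = 5.626 × 10^-3 mol
Let x = n(KOH), y = n(KCl).
Titrant: 1x = 5.626 × 10^-3;  mass: 56.11x + 74.55y = 0.4907
Solving, x = 5.626 × 10^-3 mol, y = 2.348 × 10^-3 mol
mass of KOH = 5.626 × 10^-3 × 56.11 = 0.3157 g

0.3157 g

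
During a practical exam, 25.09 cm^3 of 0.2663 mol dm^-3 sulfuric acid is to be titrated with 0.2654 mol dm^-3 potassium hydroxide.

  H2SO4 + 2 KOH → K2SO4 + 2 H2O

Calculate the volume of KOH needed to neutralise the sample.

n(H2SO4) = 0.02509 L × 0.2663 mol/L = 6.681 × 10^-3 mol
From the 2:1 stoichiometry, n(KOH) = 2/1 × 6.681 × 10^-3 = 0.01336 mol
V(KOH) = 0.01336 mol / 0.2654 mol/L = 0.05035 L = 50.35 mL

50.35 mL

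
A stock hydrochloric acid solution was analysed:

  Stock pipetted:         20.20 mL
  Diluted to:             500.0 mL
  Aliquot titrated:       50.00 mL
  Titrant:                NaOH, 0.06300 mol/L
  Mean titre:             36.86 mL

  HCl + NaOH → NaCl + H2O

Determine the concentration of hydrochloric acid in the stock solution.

n(NaOH) = 0.03686 × 0.06300 = 2.322 × 10^-3 mol
n(HCl) in the aliquot = 2.322 × 10^-3 mol (1:1 ratio)
[HCl]_dilute = 2.322 × 10^-3 / 0.05000 = 0.04644 mol/L
Dilution factor = 500.0 / 20.20 = 24.75
[HCl]_stock = 0.04644 × 24.75 = 1.150 mol/L

1.150 mol/L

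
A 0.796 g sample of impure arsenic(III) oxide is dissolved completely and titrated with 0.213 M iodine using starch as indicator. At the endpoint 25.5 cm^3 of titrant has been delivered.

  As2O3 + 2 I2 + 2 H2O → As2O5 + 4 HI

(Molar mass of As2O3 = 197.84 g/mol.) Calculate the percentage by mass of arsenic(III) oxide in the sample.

67.5 %

n(I2) = 0.0255 L × 0.213 mol/L = 5.43 × 10^-3 mol
From the 1:2 ratio, n(As2O3) = 1/2 × 5.43 × 10^-3 = 2.72 × 10^-3 mol
mass of As2O3 = 2.72 × 10^-3 × 197.84 g/mol = 0.537 g
% As2O3 = 0.537 / 0.796 × 100 = 67.5 %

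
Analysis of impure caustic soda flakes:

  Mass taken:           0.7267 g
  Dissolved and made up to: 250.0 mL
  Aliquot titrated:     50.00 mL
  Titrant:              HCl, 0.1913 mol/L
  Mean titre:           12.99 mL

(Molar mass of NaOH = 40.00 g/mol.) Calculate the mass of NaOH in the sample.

NaOH + HCl → NaCl + H2O
n(HCl) per titration = 0.01299 × 0.1913 = 2.485 × 10^-3 mol
n(NaOH) in each aliquot = 2.485 × 10^-3 mol (1:1 ratio)
n(NaOH) in the whole flask = 2.485 × 10^-3 × 250.0/50.00 = 0.01242 mol
mass of NaOH = 0.01242 × 40.00 = 0.4970 g

0.4970 g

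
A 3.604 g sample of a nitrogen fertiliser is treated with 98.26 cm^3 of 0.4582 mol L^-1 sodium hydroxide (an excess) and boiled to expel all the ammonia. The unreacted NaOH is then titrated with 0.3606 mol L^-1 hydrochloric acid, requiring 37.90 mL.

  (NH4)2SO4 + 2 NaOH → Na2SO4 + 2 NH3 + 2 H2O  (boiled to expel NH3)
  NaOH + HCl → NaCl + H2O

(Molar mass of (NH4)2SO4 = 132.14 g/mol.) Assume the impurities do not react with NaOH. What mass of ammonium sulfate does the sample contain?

2.072 g

n(NaOH) added = 0.09826 × 0.4582 = 0.04502 mol
n(HCl) used in back-titration = 0.03790 × 0.3606 = 0.01367 mol
n(NaOH) left over = 0.01367 mol (1:1 ratio)
n(NaOH) consumed by analyte = 0.04502 − 0.01367 = 0.03136 mol
From the 1:2 ratio, n((NH4)2SO4) = 1/2 × 0.03136 = 0.01568 mol
mass of (NH4)2SO4 = 0.01568 × 132.14 = 2.072 g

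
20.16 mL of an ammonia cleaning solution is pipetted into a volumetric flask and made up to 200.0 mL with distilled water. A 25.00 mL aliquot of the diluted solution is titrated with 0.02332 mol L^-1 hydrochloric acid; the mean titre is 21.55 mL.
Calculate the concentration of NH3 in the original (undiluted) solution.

NH3 + HCl → NH4Cl
n(HCl) = 0.02155 × 0.02332 = 5.025 × 10^-4 mol
n(NH3) in the aliquot = 5.025 × 10^-4 mol (1:1 ratio)
[NH3]_dilute = 5.025 × 10^-4 / 0.02500 = 0.02010 mol/L
Dilution factor = 200.0 / 20.16 = 9.921
[NH3]_stock = 0.02010 × 9.921 = 0.1994 mol/L

0.1994 mol/L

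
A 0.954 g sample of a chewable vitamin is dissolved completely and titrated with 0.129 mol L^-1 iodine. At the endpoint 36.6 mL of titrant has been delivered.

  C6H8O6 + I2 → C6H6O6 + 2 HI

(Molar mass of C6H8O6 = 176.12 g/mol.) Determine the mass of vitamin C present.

0.832 g

n(I2) = 0.0366 L × 0.129 mol/L = 4.72 × 10^-3 mol
n(C6H8O6) = 4.72 × 10^-3 mol (1:1 ratio)
mass of C6H8O6 = 4.72 × 10^-3 × 176.12 g/mol = 0.832 g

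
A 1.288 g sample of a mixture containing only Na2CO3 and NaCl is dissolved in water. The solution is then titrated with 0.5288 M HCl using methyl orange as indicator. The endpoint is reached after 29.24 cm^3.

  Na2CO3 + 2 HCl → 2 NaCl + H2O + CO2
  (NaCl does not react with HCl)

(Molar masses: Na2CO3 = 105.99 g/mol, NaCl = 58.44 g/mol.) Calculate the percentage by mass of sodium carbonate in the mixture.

63.62 %

n(HCl) = 0.02924 × 0.5288 = 0.01546 mol
Let x = n(Na2CO3), y = n(NaCl).
Titrant: 2x = 0.01546;  mass: 105.99x + 58.44y = 1.288
Solving, x = 7.731 × 10^-3 mol, y = 8.018 × 10^-3 mol
mass of Na2CO3 = 7.731 × 10^-3 × 105.99 = 0.8194 g
% Na2CO3 = 0.8194 / 1.288 × 100 = 63.62 %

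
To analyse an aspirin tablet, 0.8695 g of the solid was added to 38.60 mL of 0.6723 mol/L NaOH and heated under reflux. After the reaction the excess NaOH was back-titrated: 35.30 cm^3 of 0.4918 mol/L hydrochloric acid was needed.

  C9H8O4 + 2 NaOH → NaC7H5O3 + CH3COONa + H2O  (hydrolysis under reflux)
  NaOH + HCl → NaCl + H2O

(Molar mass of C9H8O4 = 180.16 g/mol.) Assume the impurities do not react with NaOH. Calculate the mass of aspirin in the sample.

n(NaOH) added = 0.03860 × 0.6723 = 0.02595 mol
n(HCl) used in back-titration = 0.03530 × 0.4918 = 0.01736 mol
n(NaOH) left over = 0.01736 mol (1:1 ratio)
n(NaOH) consumed by analyte = 0.02595 − 0.01736 = 8.590 × 10^-3 mol
From the 1:2 ratio, n(C9H8O4) = 1/2 × 8.590 × 10^-3 = 4.295 × 10^-3 mol
mass of C9H8O4 = 4.295 × 10^-3 × 180.16 = 0.7738 g

0.7738 g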